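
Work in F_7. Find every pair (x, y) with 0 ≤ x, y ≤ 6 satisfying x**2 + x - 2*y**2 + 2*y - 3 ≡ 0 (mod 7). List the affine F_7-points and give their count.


Affine F_7-points: {(0, 2), (0, 6), (2, 4), (4, 4), (6, 2), (6, 6)}; count = 6.

For each of the 49 pairs (x, y) ∈ F_7², evaluate f(x, y) mod 7. Record the zeros.
  x = 0: [0↦4, 1↦4, 2↦0, 3↦6, 4↦1, 5↦6, 6↦0]  zeros at y ∈ {2, 6}
  x = 1: [0↦6, 1↦6, 2↦2, 3↦1, 4↦3, 5↦1, 6↦2]  zeros at y ∈ ∅
  x = 2: [0↦3, 1↦3, 2↦6, 3↦5, 4↦0, 5↦5, 6↦6]  zeros at y ∈ {4}
  x = 3: [0↦2, 1↦2, 2↦5, 3↦4, 4↦6, 5↦4, 6↦5]  zeros at y ∈ ∅
  x = 4: [0↦3, 1↦3, 2↦6, 3↦5, 4↦0, 5↦5, 6↦6]  zeros at y ∈ {4}
  x = 5: [0↦6, 1↦6, 2↦2, 3↦1, 4↦3, 5↦1, 6↦2]  zeros at y ∈ ∅
  x = 6: [0↦4, 1↦4, 2↦0, 3↦6, 4↦1, 5↦6, 6↦0]  zeros at y ∈ {2, 6}
Collecting zeros: affine points = {(0, 2), (0, 6), (2, 4), (4, 4), (6, 2), (6, 6)}.
Total count |C(F_7)_aff| = 6.


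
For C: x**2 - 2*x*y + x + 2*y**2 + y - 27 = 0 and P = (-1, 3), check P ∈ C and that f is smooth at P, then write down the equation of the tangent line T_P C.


Tangent line at P: -7*x + 15*y - 52 = 0.

Step 1: f(-1, 3) = 0, so P lies on C.
Step 2: partial derivatives
  f_x(x, y) = 2*x - 2*y + 1, f_y(x, y) = -2*x + 4*y + 1.
  f_x(P) = -7, f_y(P) = 15 (gradient nonzero, so P is smooth).
Step 3: tangent line at P: -7·(x − -1) + 15·(y − 3) = 0.
Expanding: -7*x + 15*y - 52 = 0.


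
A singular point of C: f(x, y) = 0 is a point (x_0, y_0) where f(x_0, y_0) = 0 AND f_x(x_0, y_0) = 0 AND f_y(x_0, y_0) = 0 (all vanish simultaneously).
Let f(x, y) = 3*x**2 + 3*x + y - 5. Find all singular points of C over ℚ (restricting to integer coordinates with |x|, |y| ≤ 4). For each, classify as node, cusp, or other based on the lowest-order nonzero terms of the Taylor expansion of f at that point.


No singular points in the scanned grid; C is smooth there.

Compute partial derivatives:
  f_x = 6*x + 3.
  f_y = 1.
f_y = 1 is a nonzero constant, so f_y never vanishes: no point (x, y) can satisfy f = f_x = f_y = 0. In particular no (x, y) ∈ {−4, ..., 4}² is singular; the curve is smooth.


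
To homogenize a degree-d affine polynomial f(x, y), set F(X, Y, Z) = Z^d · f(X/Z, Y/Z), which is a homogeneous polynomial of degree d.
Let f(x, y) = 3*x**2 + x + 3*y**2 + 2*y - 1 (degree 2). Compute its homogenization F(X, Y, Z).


F(X, Y, Z) = 3*X**2 + X*Z + 3*Y**2 + 2*Y*Z - Z**2

deg(f) = 2.
Substitute x = X/Z, y = Y/Z into f, then multiply by Z^2.
  monomial 3·x^2·y^0 ↦ 3·X^2·Y^0·Z^0.
  monomial 1·x^1·y^0 ↦ 1·X^1·Y^0·Z^1.
  monomial 3·x^0·y^2 ↦ 3·X^0·Y^2·Z^0.
  monomial 2·x^0·y^1 ↦ 2·X^0·Y^1·Z^1.
  monomial -1·x^0·y^0 ↦ -1·X^0·Y^0·Z^2.
Collecting: F(X, Y, Z) = 3*X**2 + X*Z + 3*Y**2 + 2*Y*Z - Z**2.


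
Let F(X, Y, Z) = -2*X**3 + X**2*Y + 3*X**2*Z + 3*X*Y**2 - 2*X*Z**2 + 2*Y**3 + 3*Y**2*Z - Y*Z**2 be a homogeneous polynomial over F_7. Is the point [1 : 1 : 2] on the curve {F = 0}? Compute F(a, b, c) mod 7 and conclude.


F(1,1,2) ≡ 4 (mod 7); P is NOT on the curve.

Evaluate F(1, 1, 2) term-by-term (mod 7).
  -2*X**3 ↦ -2·1·1·1 = -2
  X**2*Y ↦ 1·1·1·1 = 1
  3*X**2*Z ↦ 3·1·1·2 = 6
  3*X*Y**2 ↦ 3·1·1·1 = 3
  -2*X*Z**2 ↦ -2·1·1·4 = -8
  2*Y**3 ↦ 2·1·1·1 = 2
  3*Y**2*Z ↦ 3·1·1·2 = 6
  -Y*Z**2 ↦ -1·1·1·4 = -4
Sum: F(1, 1, 2) = (-2) + (1) + (6) + (3) + (-8) + (2) + (6) + (-4) = 4.
Reducing mod 7: 4 ≡ 4 (mod 7).
Since F(a, b, c) ≡ 4 ≠ 0 (mod 7), P does NOT lie on the curve.


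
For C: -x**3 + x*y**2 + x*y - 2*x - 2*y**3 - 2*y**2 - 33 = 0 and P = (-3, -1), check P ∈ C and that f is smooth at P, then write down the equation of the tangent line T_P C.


Tangent line at P: -29*x + y - 86 = 0.

Step 1: f(-3, -1) = 0, so P lies on C.
Step 2: partial derivatives
  f_x(x, y) = -3*x**2 + y**2 + y - 2, f_y(x, y) = 2*x*y + x - 6*y**2 - 4*y.
  f_x(P) = -29, f_y(P) = 1 (gradient nonzero, so P is smooth).
Step 3: tangent line at P: -29·(x − -3) + 1·(y − -1) = 0.
Expanding: -29*x + y - 86 = 0.


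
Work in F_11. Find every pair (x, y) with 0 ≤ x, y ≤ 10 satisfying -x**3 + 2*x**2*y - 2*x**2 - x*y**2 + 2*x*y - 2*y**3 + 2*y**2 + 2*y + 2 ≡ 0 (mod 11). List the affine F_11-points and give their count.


Affine F_11-points: {(0, 7), (0, 9), (1, 8), (3, 2), (5, 2), (5, 6), (5, 7), (6, 0), (6, 10), (7, 7), (7, 9), (8, 0), (8, 3), (8, 5), (9, 9)}; count = 15.

For each of the 121 pairs (x, y) ∈ F_11², evaluate f(x, y) mod 11. Record the zeros.
  x = 0: [0↦2, 1↦4, 2↦9, 3↦5, 4↦2, 5↦10, 6↦6, 7↦0, 8↦2, 9↦0, 10↦4]  zeros at y ∈ {7, 9}
  x = 1: [0↦10, 1↦4, 2↦10, 3↦5, 4↦10, 5↦2, 6↦2, 7↦9, 8↦0, 9↦7, 10↦7]  zeros at y ∈ {8}
  x = 2: [0↦8, 1↦9, 2↦9, 3↦7, 4↦2, 5↦4, 6↦1, 7↦3, 8↦9, 9↦7, 10↦7]  zeros at y ∈ ∅
  x = 3: [0↦1, 1↦2, 2↦0, 3↦5, 4↦5, 5↦10, 6↦8, 7↦9, 8↦1, 9↦5, 10↦9]  zeros at y ∈ {2}
  x = 4: [0↦5, 1↦10, 2↦10, 3↦4, 4↦2, 5↦3, 6↦6, 7↦10, 8↦3, 9↦6, 10↦7]  zeros at y ∈ ∅
  x = 5: [0↦3, 1↦5, 2↦0, 3↦9, 4↦9, 5↦10, 6↦0, 7↦0, 8↦9, 9↦4, 10↦6]  zeros at y ∈ {2, 6, 7}
  x = 6: [0↦0, 1↦3, 2↦8, 3↦3, 4↦9, 5↦3, 6↦6, 7↦6, 8↦2, 9↦4, 10↦0]  zeros at y ∈ {0, 10}
  x = 7: [0↦1, 1↦9, 2↦6, 3↦2, 4↦7, 5↦9, 6↦7, 7↦0, 8↦9, 9↦0, 10↦5]  zeros at y ∈ {7, 9}
  x = 8: [0↦0, 1↦6, 2↦10, 3↦0, 4↦8, 5↦0, 6↦8, 7↦9, 8↦2, 9↦8, 10↦4]  zeros at y ∈ {0, 3, 5}
  x = 9: [0↦2, 1↦10, 2↦3, 3↦2, 4↦6, 5↦3, 6↦3, 7↦5, 8↦8, 9↦0, 10↦2]  zeros at y ∈ {9}
  x = 10: [0↦1, 1↦4, 2↦1, 3↦2, 4↦6, 5↦1, 6↦8, 7↦4, 8↦10, 9↦3, 10↦4]  zeros at y ∈ ∅
Collecting zeros: affine points = {(0, 7), (0, 9), (1, 8), (3, 2), (5, 2), (5, 6), (5, 7), (6, 0), (6, 10), (7, 7), (7, 9), (8, 0), (8, 3), (8, 5), (9, 9)}.
Total count |C(F_11)_aff| = 15.


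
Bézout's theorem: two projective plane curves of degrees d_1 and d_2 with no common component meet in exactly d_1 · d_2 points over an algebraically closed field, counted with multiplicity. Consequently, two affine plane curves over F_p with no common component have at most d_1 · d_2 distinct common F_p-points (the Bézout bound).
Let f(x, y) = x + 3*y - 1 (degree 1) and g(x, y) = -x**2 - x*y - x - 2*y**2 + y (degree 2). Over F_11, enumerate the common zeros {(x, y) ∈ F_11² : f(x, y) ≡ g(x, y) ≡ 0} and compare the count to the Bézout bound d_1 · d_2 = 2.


Common zeros: ∅; count = 0; Bézout bound = 2.

deg(f) = 1, deg(g) = 2, so Bézout bound = 2.
Scan x ∈ F_11. For each x, list the y ∈ F_11 with f(x, y) ≡ 0 and those with g(x, y) ≡ 0 (mod 11); the common zeros in that column are the intersection.
  x = 0: f ≡ 0 at y ∈ {4}; g ≡ 0 at y ∈ {0, 6}; common: ∅.
  x = 1: f ≡ 0 at y ∈ {0}; g ≡ 0 at y ∈ ∅; common: ∅.
  x = 2: f ≡ 0 at y ∈ {7}; g ≡ 0 at y ∈ ∅; common: ∅.
  x = 3: f ≡ 0 at y ∈ {3}; g ≡ 0 at y ∈ ∅; common: ∅.
  x = 4: f ≡ 0 at y ∈ {10}; g ≡ 0 at y ∈ {6, 9}; common: ∅.
  x = 5: f ≡ 0 at y ∈ {6}; g ≡ 0 at y ∈ ∅; common: ∅.
  x = 6: f ≡ 0 at y ∈ {2}; g ≡ 0 at y ∈ ∅; common: ∅.
  x = 7: f ≡ 0 at y ∈ {9}; g ≡ 0 at y ∈ ∅; common: ∅.
  x = 8: f ≡ 0 at y ∈ {5}; g ≡ 0 at y ∈ {4, 9}; common: ∅.
  x = 9: f ≡ 0 at y ∈ {1}; g ≡ 0 at y ∈ {3, 4}; common: ∅.
  x = 10: f ≡ 0 at y ∈ {8}; g ≡ 0 at y ∈ {0, 1}; common: ∅.
Collecting: common zeros = ∅, so the count is 0.
Comparison with the Bézout bound: 0 ≤ 2 = deg(f)·deg(g), as expected for curves with no common component (the affine F_11-count falls short of the bound because intersections may lie at infinity, over extension fields, or carry multiplicity).


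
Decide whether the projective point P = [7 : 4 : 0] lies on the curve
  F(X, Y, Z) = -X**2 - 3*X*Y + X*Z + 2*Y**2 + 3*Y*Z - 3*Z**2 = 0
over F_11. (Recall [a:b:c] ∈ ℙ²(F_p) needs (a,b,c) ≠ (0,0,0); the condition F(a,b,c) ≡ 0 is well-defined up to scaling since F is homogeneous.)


F(7,4,0) ≡ 9 (mod 11); P is NOT on the curve.

Evaluate F(7, 4, 0) term-by-term (mod 11).
  -X**2 ↦ -1·49·1·1 = -49
  -3*X*Y ↦ -3·7·4·1 = -84
  X*Z ↦ 1·7·1·0 = 0
  2*Y**2 ↦ 2·1·16·1 = 32
  3*Y*Z ↦ 3·1·4·0 = 0
  -3*Z**2 ↦ -3·1·1·0 = 0
Sum: F(7, 4, 0) = (-49) + (-84) + (0) + (32) + (0) + (0) = -101.
Reducing mod 11: -101 ≡ 9 (mod 11).
Since F(a, b, c) ≡ 9 ≠ 0 (mod 11), P does NOT lie on the curve.


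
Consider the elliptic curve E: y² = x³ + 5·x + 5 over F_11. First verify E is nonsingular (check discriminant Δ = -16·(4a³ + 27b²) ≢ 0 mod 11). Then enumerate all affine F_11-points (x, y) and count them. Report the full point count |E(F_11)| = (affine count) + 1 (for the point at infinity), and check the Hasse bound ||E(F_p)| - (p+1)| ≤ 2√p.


Affine points = {(0, 4), (0, 7), (1, 0), (2, 1), (2, 10), (3, 5), (3, 6), (4, 1), (4, 10), (5, 1), (5, 10), (6, 3), (6, 8), (7, 3), (7, 8), (9, 3), (9, 8)}; affine count = 17; |E(F_11)| = 18.

Discriminant check: Δ ∝ 4a³ + 27b² = 4·5³ + 27·5² = 4·125 + 27·25 ≡ 9 (mod 11). Nonzero ⇒ E is nonsingular.
For each x ∈ F_11, compute rhs = x³ + 5·x + 5 mod 11, then count y ∈ F_11 with y² ≡ rhs.
  x = 0: rhs = 5, matching y values: 4, 7 (2 points).
  x = 1: rhs = 0, matching y values: 0 (1 points).
  x = 2: rhs = 1, matching y values: 1, 10 (2 points).
  x = 3: rhs = 3, matching y values: 5, 6 (2 points).
  x = 4: rhs = 1, matching y values: 1, 10 (2 points).
  x = 5: rhs = 1, matching y values: 1, 10 (2 points).
  x = 6: rhs = 9, matching y values: 3, 8 (2 points).
  x = 7: rhs = 9, matching y values: 3, 8 (2 points).
  x = 8: rhs = 7, matching y values: none (0 points).
  x = 9: rhs = 9, matching y values: 3, 8 (2 points).
  x = 10: rhs = 10, matching y values: none (0 points).
Total affine count: 17.
Full point count |E(F_11)| = 17 + 1 = 18.
Hasse bound: |18 − (11+1)| = |6| = 6 ≤ 2√11 ≈ 6.6332 ✓.


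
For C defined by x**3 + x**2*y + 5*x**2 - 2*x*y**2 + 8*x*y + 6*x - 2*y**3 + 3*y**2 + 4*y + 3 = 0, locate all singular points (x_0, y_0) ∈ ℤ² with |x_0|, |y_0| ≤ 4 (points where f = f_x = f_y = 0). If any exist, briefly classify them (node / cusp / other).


Singular points: {(-2, 1)}; classification: cusp.

Compute partial derivatives:
  f_x = 3*x**2 + 2*x*y + 10*x - 2*y**2 + 8*y + 6.
  f_y = x**2 - 4*x*y + 8*x - 6*y**2 + 6*y + 4.
Scan x_0 ∈ {−4, ..., 4}. For each x_0, f_y(x_0, y) is a polynomial in y; find its integer roots y ∈ {−4, ..., 4}, then test f_x and f at those candidates.
  x = -4: f_y(-4, y) = -6*y**2 + 22*y - 12; vanishes at y ∈ {3}. (-4, 3): f_x = -4 ≠ 0.
  x = -3: f_y(-3, y) = -6*y**2 + 18*y - 11; no integer root y with |y| ≤ 4.
  x = -2: f_y(-2, y) = -6*y**2 + 14*y - 8; vanishes at y ∈ {1}. (-2, 1): f_x = 0, f = 0 — SINGULAR.
  x = -1: f_y(-1, y) = -6*y**2 + 10*y - 3; no integer root y with |y| ≤ 4.
  x = 0: f_y(0, y) = -6*y**2 + 6*y + 4; no integer root y with |y| ≤ 4.
  x = 1: f_y(1, y) = -6*y**2 + 2*y + 13; no integer root y with |y| ≤ 4.
  x = 2: f_y(2, y) = -6*y**2 - 2*y + 24; no integer root y with |y| ≤ 4.
  x = 3: f_y(3, y) = -6*y**2 - 6*y + 37; no integer root y with |y| ≤ 4.
  x = 4: f_y(4, y) = -6*y**2 - 10*y + 52; no integer root y with |y| ≤ 4.
Only singular point on the grid: (-2, 1).
Classify: substitute x = -2 + u, y = 1 + v and expand: f = u**3 + u**2*v - 2*u*v**2 - 2*v**3 + v**2.
No constant or linear terms (consistent with a singular point). Quadratic part: v**2. Cubic part: u**3 + u**2*v - 2*u*v**2 - 2*v**3.
The quadratic part v**2 is a perfect square, so there is a single (double) tangent line v = 0, i.e. y = 1. Restricting the cubic part to that line (v = 0) leaves u**3 ≠ 0, so f is not divisible by v and the branch is v² ≈ -u**3 to lowest order — this is a cusp.
Classification: cusp.


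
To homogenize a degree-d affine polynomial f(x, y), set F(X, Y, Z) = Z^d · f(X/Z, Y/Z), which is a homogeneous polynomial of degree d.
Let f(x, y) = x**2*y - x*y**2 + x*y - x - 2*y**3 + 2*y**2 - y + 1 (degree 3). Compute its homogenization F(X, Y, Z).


F(X, Y, Z) = X**2*Y - X*Y**2 + X*Y*Z - X*Z**2 - 2*Y**3 + 2*Y**2*Z - Y*Z**2 + Z**3

deg(f) = 3.
Substitute x = X/Z, y = Y/Z into f, then multiply by Z^3.
  monomial 1·x^2·y^1 ↦ 1·X^2·Y^1·Z^0.
  monomial -1·x^1·y^2 ↦ -1·X^1·Y^2·Z^0.
  monomial 1·x^1·y^1 ↦ 1·X^1·Y^1·Z^1.
  monomial -1·x^1·y^0 ↦ -1·X^1·Y^0·Z^2.
  monomial -2·x^0·y^3 ↦ -2·X^0·Y^3·Z^0.
  monomial 2·x^0·y^2 ↦ 2·X^0·Y^2·Z^1.
  monomial -1·x^0·y^1 ↦ -1·X^0·Y^1·Z^2.
  monomial 1·x^0·y^0 ↦ 1·X^0·Y^0·Z^3.
Collecting: F(X, Y, Z) = X**2*Y - X*Y**2 + X*Y*Z - X*Z**2 - 2*Y**3 + 2*Y**2*Z - Y*Z**2 + Z**3.


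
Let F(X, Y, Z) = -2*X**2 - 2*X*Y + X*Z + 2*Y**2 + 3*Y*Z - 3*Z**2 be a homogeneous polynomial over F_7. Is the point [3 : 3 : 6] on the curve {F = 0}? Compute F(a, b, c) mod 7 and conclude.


F(3,3,6) ≡ 2 (mod 7); P is NOT on the curve.

Evaluate F(3, 3, 6) term-by-term (mod 7).
  -2*X**2 ↦ -2·9·1·1 = -18
  -2*X*Y ↦ -2·3·3·1 = -18
  X*Z ↦ 1·3·1·6 = 18
  2*Y**2 ↦ 2·1·9·1 = 18
  3*Y*Z ↦ 3·1·3·6 = 54
  -3*Z**2 ↦ -3·1·1·36 = -108
Sum: F(3, 3, 6) = (-18) + (-18) + (18) + (18) + (54) + (-108) = -54.
Reducing mod 7: -54 ≡ 2 (mod 7).
Since F(a, b, c) ≡ 2 ≠ 0 (mod 7), P does NOT lie on the curve.


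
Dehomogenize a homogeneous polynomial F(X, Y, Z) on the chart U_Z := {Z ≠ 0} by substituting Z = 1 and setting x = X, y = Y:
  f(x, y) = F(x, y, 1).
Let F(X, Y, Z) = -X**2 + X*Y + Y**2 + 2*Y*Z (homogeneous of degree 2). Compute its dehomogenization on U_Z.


f(x, y) = -x**2 + x*y + y**2 + 2*y

On U_Z we set Z = 1. Each monomial c·X^i·Y^j·Z^k in F becomes c·x^i·y^j·1^k = c·x^i·y^j.
Substituting Z = 1: F(X, Y, 1) = -x**2 + x*y + y**2 + 2*y.
Note: deg(f) ≤ deg(F) = 2; strict inequality happens when F is divisible by Z (lost terms).


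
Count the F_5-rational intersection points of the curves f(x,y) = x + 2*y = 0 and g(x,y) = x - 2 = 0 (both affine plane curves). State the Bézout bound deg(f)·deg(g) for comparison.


Common zeros: {(2, 4)}; count = 1; Bézout bound = 1.

deg(f) = 1, deg(g) = 1, so Bézout bound = 1.
Scan x ∈ F_5. For each x, list the y ∈ F_5 with f(x, y) ≡ 0 and those with g(x, y) ≡ 0 (mod 5); the common zeros in that column are the intersection.
  x = 0: f ≡ 0 at y ∈ {0}; g ≡ 0 at y ∈ ∅; common: ∅.
  x = 1: f ≡ 0 at y ∈ {2}; g ≡ 0 at y ∈ ∅; common: ∅.
  x = 2: f ≡ 0 at y ∈ {4}; g ≡ 0 at y ∈ {0, 1, 2, 3, 4}; common: {4}.
  x = 3: f ≡ 0 at y ∈ {1}; g ≡ 0 at y ∈ ∅; common: ∅.
  x = 4: f ≡ 0 at y ∈ {3}; g ≡ 0 at y ∈ ∅; common: ∅.
Collecting: common zeros = {(2, 4)}, so the count is 1.
Comparison with the Bézout bound: 1 ≤ 1 = deg(f)·deg(g), as expected for curves with no common component (the bound is attained).


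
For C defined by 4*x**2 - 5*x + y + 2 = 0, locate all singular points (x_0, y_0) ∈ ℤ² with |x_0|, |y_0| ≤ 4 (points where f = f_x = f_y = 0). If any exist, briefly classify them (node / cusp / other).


No singular points in the scanned grid; C is smooth there.

Compute partial derivatives:
  f_x = 8*x - 5.
  f_y = 1.
f_y = 1 is a nonzero constant, so f_y never vanishes: no point (x, y) can satisfy f = f_x = f_y = 0. In particular no (x, y) ∈ {−4, ..., 4}² is singular; the curve is smooth.


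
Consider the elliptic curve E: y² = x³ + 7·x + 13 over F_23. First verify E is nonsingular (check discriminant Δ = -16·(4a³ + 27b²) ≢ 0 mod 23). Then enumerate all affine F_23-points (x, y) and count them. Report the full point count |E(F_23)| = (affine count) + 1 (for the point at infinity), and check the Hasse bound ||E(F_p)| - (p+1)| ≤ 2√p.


Affine points = {(0, 6), (0, 17), (2, 9), (2, 14), (4, 6), (4, 17), (5, 9), (5, 14), (6, 8), (6, 15), (8, 11), (8, 12), (9, 0), (10, 5), (10, 18), (11, 8), (11, 15), (12, 10), (12, 13), (13, 1), (13, 22), (14, 7), (14, 16), (16, 9), (16, 14), (17, 10), (17, 13), (19, 6), (19, 17)}; affine count = 29; |E(F_23)| = 30.

Discriminant check: Δ ∝ 4a³ + 27b² = 4·7³ + 27·13² = 4·343 + 27·169 ≡ 1 (mod 23). Nonzero ⇒ E is nonsingular.
For each x ∈ F_23, compute rhs = x³ + 7·x + 13 mod 23, then count y ∈ F_23 with y² ≡ rhs.
  x = 0: rhs = 13, matching y values: 6, 17 (2 points).
  x = 1: rhs = 21, matching y values: none (0 points).
  x = 2: rhs = 12, matching y values: 9, 14 (2 points).
  x = 3: rhs = 15, matching y values: none (0 points).
  x = 4: rhs = 13, matching y values: 6, 17 (2 points).
  x = 5: rhs = 12, matching y values: 9, 14 (2 points).
  x = 6: rhs = 18, matching y values: 8, 15 (2 points).
  x = 7: rhs = 14, matching y values: none (0 points).
  x = 8: rhs = 6, matching y values: 11, 12 (2 points).
  x = 9: rhs = 0, matching y values: 0 (1 points).
  x = 10: rhs = 2, matching y values: 5, 18 (2 points).
  x = 11: rhs = 18, matching y values: 8, 15 (2 points).
  x = 12: rhs = 8, matching y values: 10, 13 (2 points).
  x = 13: rhs = 1, matching y values: 1, 22 (2 points).
  x = 14: rhs = 3, matching y values: 7, 16 (2 points).
  x = 15: rhs = 20, matching y values: none (0 points).
  x = 16: rhs = 12, matching y values: 9, 14 (2 points).
  x = 17: rhs = 8, matching y values: 10, 13 (2 points).
  x = 18: rhs = 14, matching y values: none (0 points).
  x = 19: rhs = 13, matching y values: 6, 17 (2 points).
  x = 20: rhs = 11, matching y values: none (0 points).
  x = 21: rhs = 14, matching y values: none (0 points).
  x = 22: rhs = 5, matching y values: none (0 points).
Total affine count: 29.
Full point count |E(F_23)| = 29 + 1 = 30.
Hasse bound: |30 − (23+1)| = |6| = 6 ≤ 2√23 ≈ 9.5917 ✓.


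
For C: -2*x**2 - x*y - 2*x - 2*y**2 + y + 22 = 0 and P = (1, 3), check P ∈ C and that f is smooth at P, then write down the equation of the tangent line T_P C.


Tangent line at P: -9*x - 12*y + 45 = 0.

Step 1: f(1, 3) = 0, so P lies on C.
Step 2: partial derivatives
  f_x(x, y) = -4*x - y - 2, f_y(x, y) = -x - 4*y + 1.
  f_x(P) = -9, f_y(P) = -12 (gradient nonzero, so P is smooth).
Step 3: tangent line at P: -9·(x − 1) + -12·(y − 3) = 0.
Expanding: -9*x - 12*y + 45 = 0.


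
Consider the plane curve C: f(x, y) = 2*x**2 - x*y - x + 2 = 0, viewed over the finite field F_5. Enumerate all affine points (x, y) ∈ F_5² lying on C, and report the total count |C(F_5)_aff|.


Affine F_5-points: {(1, 3), (2, 4), (3, 4), (4, 0)}; count = 4.

For each of the 25 pairs (x, y) ∈ F_5², evaluate f(x, y) mod 5. Record the zeros.
  x = 0: [0↦2, 1↦2, 2↦2, 3↦2, 4↦2]  zeros at y ∈ ∅
  x = 1: [0↦3, 1↦2, 2↦1, 3↦0, 4↦4]  zeros at y ∈ {3}
  x = 2: [0↦3, 1↦1, 2↦4, 3↦2, 4↦0]  zeros at y ∈ {4}
  x = 3: [0↦2, 1↦4, 2↦1, 3↦3, 4↦0]  zeros at y ∈ {4}
  x = 4: [0↦0, 1↦1, 2↦2, 3↦3, 4↦4]  zeros at y ∈ {0}
Collecting zeros: affine points = {(1, 3), (2, 4), (3, 4), (4, 0)}.
Total count |C(F_5)_aff| = 4.


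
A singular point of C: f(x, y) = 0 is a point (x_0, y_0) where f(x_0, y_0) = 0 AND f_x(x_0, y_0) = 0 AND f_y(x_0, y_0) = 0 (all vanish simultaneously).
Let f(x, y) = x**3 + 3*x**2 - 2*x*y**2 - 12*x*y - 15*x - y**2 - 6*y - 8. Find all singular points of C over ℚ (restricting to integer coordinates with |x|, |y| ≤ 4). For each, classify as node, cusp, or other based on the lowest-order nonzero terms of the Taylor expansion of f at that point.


Singular points: {(-1, -3)}; classification: cusp.

Compute partial derivatives:
  f_x = 3*x**2 + 6*x - 2*y**2 - 12*y - 15.
  f_y = -4*x*y - 12*x - 2*y - 6.
Scan x_0 ∈ {−4, ..., 4}. For each x_0, f_y(x_0, y) is a polynomial in y; find its integer roots y ∈ {−4, ..., 4}, then test f_x and f at those candidates.
  x = -4: f_y(-4, y) = 14*y + 42; vanishes at y ∈ {-3}. (-4, -3): f_x = 27 ≠ 0.
  x = -3: f_y(-3, y) = 10*y + 30; vanishes at y ∈ {-3}. (-3, -3): f_x = 12 ≠ 0.
  x = -2: f_y(-2, y) = 6*y + 18; vanishes at y ∈ {-3}. (-2, -3): f_x = 3 ≠ 0.
  x = -1: f_y(-1, y) = 2*y + 6; vanishes at y ∈ {-3}. (-1, -3): f_x = 0, f = 0 — SINGULAR.
  x = 0: f_y(0, y) = -2*y - 6; vanishes at y ∈ {-3}. (0, -3): f_x = 3 ≠ 0.
  x = 1: f_y(1, y) = -6*y - 18; vanishes at y ∈ {-3}. (1, -3): f_x = 12 ≠ 0.
  x = 2: f_y(2, y) = -10*y - 30; vanishes at y ∈ {-3}. (2, -3): f_x = 27 ≠ 0.
  x = 3: f_y(3, y) = -14*y - 42; vanishes at y ∈ {-3}. (3, -3): f_x = 48 ≠ 0.
  x = 4: f_y(4, y) = -18*y - 54; vanishes at y ∈ {-3}. (4, -3): f_x = 75 ≠ 0.
Only singular point on the grid: (-1, -3).
Classify: substitute x = -1 + u, y = -3 + v and expand: f = u**3 - 2*u*v**2 + v**2.
No constant or linear terms (consistent with a singular point). Quadratic part: v**2. Cubic part: u**3 - 2*u*v**2.
The quadratic part v**2 is a perfect square, so there is a single (double) tangent line v = 0, i.e. y = -3. Restricting the cubic part to that line (v = 0) leaves u**3 ≠ 0, so f is not divisible by v and the branch is v² ≈ -u**3 to lowest order — this is a cusp.
Classification: cusp.


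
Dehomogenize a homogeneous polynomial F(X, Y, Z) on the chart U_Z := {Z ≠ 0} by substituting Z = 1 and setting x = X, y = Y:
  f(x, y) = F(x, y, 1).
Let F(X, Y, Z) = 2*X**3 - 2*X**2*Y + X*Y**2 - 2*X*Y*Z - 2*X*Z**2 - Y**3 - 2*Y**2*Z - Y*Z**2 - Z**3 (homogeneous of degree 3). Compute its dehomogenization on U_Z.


f(x, y) = 2*x**3 - 2*x**2*y + x*y**2 - 2*x*y - 2*x - y**3 - 2*y**2 - y - 1

On U_Z we set Z = 1. Each monomial c·X^i·Y^j·Z^k in F becomes c·x^i·y^j·1^k = c·x^i·y^j.
Substituting Z = 1: F(X, Y, 1) = 2*x**3 - 2*x**2*y + x*y**2 - 2*x*y - 2*x - y**3 - 2*y**2 - y - 1.
Note: deg(f) ≤ deg(F) = 3; strict inequality happens when F is divisible by Z (lost terms).


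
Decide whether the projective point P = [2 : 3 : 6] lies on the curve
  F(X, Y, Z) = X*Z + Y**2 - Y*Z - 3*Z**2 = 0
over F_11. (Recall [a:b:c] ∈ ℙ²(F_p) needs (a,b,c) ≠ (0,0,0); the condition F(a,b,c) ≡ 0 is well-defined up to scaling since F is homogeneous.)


F(2,3,6) ≡ 5 (mod 11); P is NOT on the curve.

Evaluate F(2, 3, 6) term-by-term (mod 11).
  X*Z ↦ 1·2·1·6 = 12
  Y**2 ↦ 1·1·9·1 = 9
  -Y*Z ↦ -1·1·3·6 = -18
  -3*Z**2 ↦ -3·1·1·36 = -108
Sum: F(2, 3, 6) = (12) + (9) + (-18) + (-108) = -105.
Reducing mod 11: -105 ≡ 5 (mod 11).
Since F(a, b, c) ≡ 5 ≠ 0 (mod 11), P does NOT lie on the curve.


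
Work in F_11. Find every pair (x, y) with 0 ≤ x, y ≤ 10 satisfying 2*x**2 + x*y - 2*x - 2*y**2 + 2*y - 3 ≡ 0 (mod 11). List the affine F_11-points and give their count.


Affine F_11-points: {(3, 2), (3, 6), (5, 4), (5, 5), (6, 6), (6, 9), (7, 1), (7, 9), (8, 2), (8, 3), (10, 1), (10, 5)}; count = 12.

For each of the 121 pairs (x, y) ∈ F_11², evaluate f(x, y) mod 11. Record the zeros.
  x = 0: [0↦8, 1↦8, 2↦4, 3↦7, 4↦6, 5↦1, 6↦3, 7↦1, 8↦6, 9↦7, 10↦4]  zeros at y ∈ ∅
  x = 1: [0↦8, 1↦9, 2↦6, 3↦10, 4↦10, 5↦6, 6↦9, 7↦8, 8↦3, 9↦5, 10↦3]  zeros at y ∈ ∅
  x = 2: [0↦1, 1↦3, 2↦1, 3↦6, 4↦7, 5↦4, 6↦8, 7↦8, 8↦4, 9↦7, 10↦6]  zeros at y ∈ ∅
  x = 3: [0↦9, 1↦1, 2↦0, 3↦6, 4↦8, 5↦6, 6↦0, 7↦1, 8↦9, 9↦2, 10↦2]  zeros at y ∈ {2, 6}
  x = 4: [0↦10, 1↦3, 2↦3, 3↦10, 4↦2, 5↦1, 6↦7, 7↦9, 8↦7, 9↦1, 10↦2]  zeros at y ∈ ∅
  x = 5: [0↦4, 1↦9, 2↦10, 3↦7, 4↦0, 5↦0, 6↦7, 7↦10, 8↦9, 9↦4, 10↦6]  zeros at y ∈ {4, 5}
  x = 6: [0↦2, 1↦8, 2↦10, 3↦8, 4↦2, 5↦3, 6↦0, 7↦4, 8↦4, 9↦0, 10↦3]  zeros at y ∈ {6, 9}
  x = 7: [0↦4, 1↦0, 2↦3, 3↦2, 4↦8, 5↦10, 6↦8, 7↦2, 8↦3, 9↦0, 10↦4]  zeros at y ∈ {1, 9}
  x = 8: [0↦10, 1↦7, 2↦0, 3↦0, 4↦7, 5↦10, 6↦9, 7↦4, 8↦6, 9↦4, 10↦9]  zeros at y ∈ {2, 3}
  x = 9: [0↦9, 1↦7, 2↦1, 3↦2, 4↦10, 5↦3, 6↦3, 7↦10, 8↦2, 9↦1, 10↦7]  zeros at y ∈ ∅
  x = 10: [0↦1, 1↦0, 2↦6, 3↦8, 4↦6, 5↦0, 6↦1, 7↦9, 8↦2, 9↦2, 10↦9]  zeros at y ∈ {1, 5}
Collecting zeros: affine points = {(3, 2), (3, 6), (5, 4), (5, 5), (6, 6), (6, 9), (7, 1), (7, 9), (8, 2), (8, 3), (10, 1), (10, 5)}.
Total count |C(F_11)_aff| = 12.


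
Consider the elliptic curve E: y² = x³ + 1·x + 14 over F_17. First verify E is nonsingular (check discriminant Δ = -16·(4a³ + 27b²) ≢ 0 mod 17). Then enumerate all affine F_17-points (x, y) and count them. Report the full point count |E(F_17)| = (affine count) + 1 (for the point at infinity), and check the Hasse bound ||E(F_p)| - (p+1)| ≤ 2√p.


Affine points = {(1, 4), (1, 13), (5, 5), (5, 12), (6, 7), (6, 10), (9, 2), (9, 15), (10, 2), (10, 15), (11, 8), (11, 9), (14, 1), (14, 16), (15, 2), (15, 15)}; affine count = 16; |E(F_17)| = 17.

Discriminant check: Δ ∝ 4a³ + 27b² = 4·1³ + 27·14² = 4·1 + 27·196 ≡ 9 (mod 17). Nonzero ⇒ E is nonsingular.
For each x ∈ F_17, compute rhs = x³ + 1·x + 14 mod 17, then count y ∈ F_17 with y² ≡ rhs.
  x = 0: rhs = 14, matching y values: none (0 points).
  x = 1: rhs = 16, matching y values: 4, 13 (2 points).
  x = 2: rhs = 7, matching y values: none (0 points).
  x = 3: rhs = 10, matching y values: none (0 points).
  x = 4: rhs = 14, matching y values: none (0 points).
  x = 5: rhs = 8, matching y values: 5, 12 (2 points).
  x = 6: rhs = 15, matching y values: 7, 10 (2 points).
  x = 7: rhs = 7, matching y values: none (0 points).
  x = 8: rhs = 7, matching y values: none (0 points).
  x = 9: rhs = 4, matching y values: 2, 15 (2 points).
  x = 10: rhs = 4, matching y values: 2, 15 (2 points).
  x = 11: rhs = 13, matching y values: 8, 9 (2 points).
  x = 12: rhs = 3, matching y values: none (0 points).
  x = 13: rhs = 14, matching y values: none (0 points).
  x = 14: rhs = 1, matching y values: 1, 16 (2 points).
  x = 15: rhs = 4, matching y values: 2, 15 (2 points).
  x = 16: rhs = 12, matching y values: none (0 points).
Total affine count: 16.
Full point count |E(F_17)| = 16 + 1 = 17.
Hasse bound: |17 − (17+1)| = |-1| = 1 ≤ 2√17 ≈ 8.2462 ✓.


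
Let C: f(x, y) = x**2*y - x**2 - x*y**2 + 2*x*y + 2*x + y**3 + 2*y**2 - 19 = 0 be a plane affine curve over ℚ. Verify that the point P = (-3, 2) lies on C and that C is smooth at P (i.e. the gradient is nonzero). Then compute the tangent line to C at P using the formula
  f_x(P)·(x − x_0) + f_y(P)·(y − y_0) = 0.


Tangent line at P: -4*x + 35*y - 82 = 0.

Step 1: f(-3, 2) = 0, so P lies on C.
Step 2: partial derivatives
  f_x(x, y) = 2*x*y - 2*x - y**2 + 2*y + 2, f_y(x, y) = x**2 - 2*x*y + 2*x + 3*y**2 + 4*y.
  f_x(P) = -4, f_y(P) = 35 (gradient nonzero, so P is smooth).
Step 3: tangent line at P: -4·(x − -3) + 35·(y − 2) = 0.
Expanding: -4*x + 35*y - 82 = 0.


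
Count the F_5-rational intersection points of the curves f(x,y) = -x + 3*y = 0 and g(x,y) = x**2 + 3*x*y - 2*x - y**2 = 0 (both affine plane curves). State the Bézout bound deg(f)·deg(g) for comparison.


Common zeros: {(0, 0), (4, 3)}; count = 2; Bézout bound = 2.

deg(f) = 1, deg(g) = 2, so Bézout bound = 2.
Scan x ∈ F_5. For each x, list the y ∈ F_5 with f(x, y) ≡ 0 and those with g(x, y) ≡ 0 (mod 5); the common zeros in that column are the intersection.
  x = 0: f ≡ 0 at y ∈ {0}; g ≡ 0 at y ∈ {0}; common: {0}.
  x = 1: f ≡ 0 at y ∈ {2}; g ≡ 0 at y ∈ {4}; common: ∅.
  x = 2: f ≡ 0 at y ∈ {4}; g ≡ 0 at y ∈ {0, 1}; common: ∅.
  x = 3: f ≡ 0 at y ∈ {1}; g ≡ 0 at y ∈ ∅; common: ∅.
  x = 4: f ≡ 0 at y ∈ {3}; g ≡ 0 at y ∈ {3, 4}; common: {3}.
Collecting: common zeros = {(0, 0), (4, 3)}, so the count is 2.
Comparison with the Bézout bound: 2 ≤ 2 = deg(f)·deg(g), as expected for curves with no common component (the bound is attained).


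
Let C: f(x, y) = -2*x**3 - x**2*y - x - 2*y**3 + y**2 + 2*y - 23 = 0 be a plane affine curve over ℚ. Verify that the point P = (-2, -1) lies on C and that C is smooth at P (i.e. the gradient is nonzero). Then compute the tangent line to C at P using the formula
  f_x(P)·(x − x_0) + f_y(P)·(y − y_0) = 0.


Tangent line at P: -29*x - 10*y - 68 = 0.

Step 1: f(-2, -1) = 0, so P lies on C.
Step 2: partial derivatives
  f_x(x, y) = -6*x**2 - 2*x*y - 1, f_y(x, y) = -x**2 - 6*y**2 + 2*y + 2.
  f_x(P) = -29, f_y(P) = -10 (gradient nonzero, so P is smooth).
Step 3: tangent line at P: -29·(x − -2) + -10·(y − -1) = 0.
Expanding: -29*x - 10*y - 68 = 0.


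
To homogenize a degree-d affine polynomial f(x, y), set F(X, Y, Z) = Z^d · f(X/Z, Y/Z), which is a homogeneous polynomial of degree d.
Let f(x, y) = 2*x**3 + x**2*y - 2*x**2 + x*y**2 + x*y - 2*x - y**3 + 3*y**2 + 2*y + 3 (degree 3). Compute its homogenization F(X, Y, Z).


F(X, Y, Z) = 2*X**3 + X**2*Y - 2*X**2*Z + X*Y**2 + X*Y*Z - 2*X*Z**2 - Y**3 + 3*Y**2*Z + 2*Y*Z**2 + 3*Z**3

deg(f) = 3.
Substitute x = X/Z, y = Y/Z into f, then multiply by Z^3.
  monomial 2·x^3·y^0 ↦ 2·X^3·Y^0·Z^0.
  monomial 1·x^2·y^1 ↦ 1·X^2·Y^1·Z^0.
  monomial -2·x^2·y^0 ↦ -2·X^2·Y^0·Z^1.
  monomial 1·x^1·y^2 ↦ 1·X^1·Y^2·Z^0.
  monomial 1·x^1·y^1 ↦ 1·X^1·Y^1·Z^1.
  monomial -2·x^1·y^0 ↦ -2·X^1·Y^0·Z^2.
  monomial -1·x^0·y^3 ↦ -1·X^0·Y^3·Z^0.
  monomial 3·x^0·y^2 ↦ 3·X^0·Y^2·Z^1.
  monomial 2·x^0·y^1 ↦ 2·X^0·Y^1·Z^2.
  monomial 3·x^0·y^0 ↦ 3·X^0·Y^0·Z^3.
Collecting: F(X, Y, Z) = 2*X**3 + X**2*Y - 2*X**2*Z + X*Y**2 + X*Y*Z - 2*X*Z**2 - Y**3 + 3*Y**2*Z + 2*Y*Z**2 + 3*Z**3.


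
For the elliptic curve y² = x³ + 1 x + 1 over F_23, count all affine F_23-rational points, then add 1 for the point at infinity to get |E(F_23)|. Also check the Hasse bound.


Affine points = {(0, 1), (0, 22), (1, 7), (1, 16), (3, 10), (3, 13), (4, 0), (5, 4), (5, 19), (6, 4), (6, 19), (7, 11), (7, 12), (9, 7), (9, 16), (11, 3), (11, 20), (12, 4), (12, 19), (13, 7), (13, 16), (17, 3), (17, 20), (18, 3), (18, 20), (19, 5), (19, 18)}; affine count = 27; |E(F_23)| = 28.

Discriminant check: Δ ∝ 4a³ + 27b² = 4·1³ + 27·1² = 4·1 + 27·1 ≡ 8 (mod 23). Nonzero ⇒ E is nonsingular.
For each x ∈ F_23, compute rhs = x³ + 1·x + 1 mod 23, then count y ∈ F_23 with y² ≡ rhs.
  x = 0: rhs = 1, matching y values: 1, 22 (2 points).
  x = 1: rhs = 3, matching y values: 7, 16 (2 points).
  x = 2: rhs = 11, matching y values: none (0 points).
  x = 3: rhs = 8, matching y values: 10, 13 (2 points).
  x = 4: rhs = 0, matching y values: 0 (1 points).
  x = 5: rhs = 16, matching y values: 4, 19 (2 points).
  x = 6: rhs = 16, matching y values: 4, 19 (2 points).
  x = 7: rhs = 6, matching y values: 11, 12 (2 points).
  x = 8: rhs = 15, matching y values: none (0 points).
  x = 9: rhs = 3, matching y values: 7, 16 (2 points).
  x = 10: rhs = 22, matching y values: none (0 points).
  x = 11: rhs = 9, matching y values: 3, 20 (2 points).
  x = 12: rhs = 16, matching y values: 4, 19 (2 points).
  x = 13: rhs = 3, matching y values: 7, 16 (2 points).
  x = 14: rhs = 22, matching y values: none (0 points).
  x = 15: rhs = 10, matching y values: none (0 points).
  x = 16: rhs = 19, matching y values: none (0 points).
  x = 17: rhs = 9, matching y values: 3, 20 (2 points).
  x = 18: rhs = 9, matching y values: 3, 20 (2 points).
  x = 19: rhs = 2, matching y values: 5, 18 (2 points).
  x = 20: rhs = 17, matching y values: none (0 points).
  x = 21: rhs = 14, matching y values: none (0 points).
  x = 22: rhs = 22, matching y values: none (0 points).
Total affine count: 27.
Full point count |E(F_23)| = 27 + 1 = 28.
Hasse bound: |28 − (23+1)| = |4| = 4 ≤ 2√23 ≈ 9.5917 ✓.


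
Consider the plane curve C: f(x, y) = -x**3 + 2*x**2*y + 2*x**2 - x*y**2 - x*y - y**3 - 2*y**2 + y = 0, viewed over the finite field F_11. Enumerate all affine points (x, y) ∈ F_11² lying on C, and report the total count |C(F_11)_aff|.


Affine F_11-points: {(0, 0), (2, 0), (2, 9), (3, 3), (4, 10), (5, 9), (7, 3), (7, 7), (8, 5), (9, 3)}; count = 10.

For each of the 121 pairs (x, y) ∈ F_11², evaluate f(x, y) mod 11. Record the zeros.
  x = 0: [0↦0, 1↦9, 2↦8, 3↦2, 4↦7, 5↦6, 6↦4, 7↦6, 8↦6, 9↦9, 10↦9]  zeros at y ∈ {0}
  x = 1: [0↦1, 1↦10, 2↦7, 3↦8, 4↦7, 5↦9, 6↦8, 7↦9, 8↦6, 9↦4, 10↦8]  zeros at y ∈ ∅
  x = 2: [0↦0, 1↦2, 2↦1, 3↦2, 4↦10, 5↦8, 6↦1, 7↦5, 8↦3, 9↦0, 10↦1]  zeros at y ∈ {0, 9}
  x = 3: [0↦2, 1↦1, 2↦6, 3↦0, 4↦10, 5↦8, 6↦10, 7↦10, 8↦2, 9↦2, 10↦4]  zeros at y ∈ {3}
  x = 4: [0↦1, 1↦1, 2↦5, 3↦7, 4↦1, 5↦3, 6↦7, 7↦7, 8↦8, 9↦4, 10↦0]  zeros at y ∈ {10}
  x = 5: [0↦2, 1↦7, 2↦3, 3↦6, 4↦10, 5↦9, 6↦8, 7↦1, 8↦4, 9↦0, 10↦5]  zeros at y ∈ {9}
  x = 6: [0↦10, 1↦2, 2↦5, 3↦2, 4↦9, 5↦9, 6↦7, 7↦8, 8↦6, 9↦6, 10↦2]  zeros at y ∈ ∅
  x = 7: [0↦8, 1↦2, 2↦5, 3↦0, 4↦3, 5↦8, 6↦9, 7↦0, 8↦8, 9↦5, 10↦7]  zeros at y ∈ {3, 7}
  x = 8: [0↦1, 1↦1, 2↦8, 3↦5, 4↦8, 5↦0, 6↦8, 7↦4, 8↦4, 9↦2, 10↦3]  zeros at y ∈ {5}
  x = 9: [0↦5, 1↦4, 2↦8, 3↦0, 4↦7, 5↦1, 6↦9, 7↦3, 8↦10, 9↦2, 10↦6]  zeros at y ∈ {3}
  x = 10: [0↦3, 1↦5, 2↦10, 3↦1, 4↦5, 5↦5, 6↦6, 7↦2, 8↦9, 9↦10, 10↦10]  zeros at y ∈ ∅
Collecting zeros: affine points = {(0, 0), (2, 0), (2, 9), (3, 3), (4, 10), (5, 9), (7, 3), (7, 7), (8, 5), (9, 3)}.
Total count |C(F_11)_aff| = 10.


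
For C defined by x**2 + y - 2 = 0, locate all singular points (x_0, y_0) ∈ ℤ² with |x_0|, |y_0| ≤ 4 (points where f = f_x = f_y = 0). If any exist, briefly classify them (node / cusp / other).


No singular points in the scanned grid; C is smooth there.

Compute partial derivatives:
  f_x = 2*x.
  f_y = 1.
f_y = 1 is a nonzero constant, so f_y never vanishes: no point (x, y) can satisfy f = f_x = f_y = 0. In particular no (x, y) ∈ {−4, ..., 4}² is singular; the curve is smooth.


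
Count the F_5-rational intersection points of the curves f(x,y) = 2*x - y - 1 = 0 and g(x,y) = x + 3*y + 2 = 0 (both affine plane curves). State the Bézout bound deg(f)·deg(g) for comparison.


Common zeros: {(3, 0)}; count = 1; Bézout bound = 1.

deg(f) = 1, deg(g) = 1, so Bézout bound = 1.
Scan x ∈ F_5. For each x, list the y ∈ F_5 with f(x, y) ≡ 0 and those with g(x, y) ≡ 0 (mod 5); the common zeros in that column are the intersection.
  x = 0: f ≡ 0 at y ∈ {4}; g ≡ 0 at y ∈ {1}; common: ∅.
  x = 1: f ≡ 0 at y ∈ {1}; g ≡ 0 at y ∈ {4}; common: ∅.
  x = 2: f ≡ 0 at y ∈ {3}; g ≡ 0 at y ∈ {2}; common: ∅.
  x = 3: f ≡ 0 at y ∈ {0}; g ≡ 0 at y ∈ {0}; common: {0}.
  x = 4: f ≡ 0 at y ∈ {2}; g ≡ 0 at y ∈ {3}; common: ∅.
Collecting: common zeros = {(3, 0)}, so the count is 1.
Comparison with the Bézout bound: 1 ≤ 1 = deg(f)·deg(g), as expected for curves with no common component (the bound is attained).


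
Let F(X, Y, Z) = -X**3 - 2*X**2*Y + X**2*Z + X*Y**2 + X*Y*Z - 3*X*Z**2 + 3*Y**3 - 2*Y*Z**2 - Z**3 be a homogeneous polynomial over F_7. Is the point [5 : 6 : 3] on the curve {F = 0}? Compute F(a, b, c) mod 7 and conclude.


F(5,6,3) ≡ 4 (mod 7); P is NOT on the curve.

Evaluate F(5, 6, 3) term-by-term (mod 7).
  -X**3 ↦ -1·125·1·1 = -125
  -2*X**2*Y ↦ -2·25·6·1 = -300
  X**2*Z ↦ 1·25·1·3 = 75
  X*Y**2 ↦ 1·5·36·1 = 180
  X*Y*Z ↦ 1·5·6·3 = 90
  -3*X*Z**2 ↦ -3·5·1·9 = -135
  3*Y**3 ↦ 3·1·216·1 = 648
  -2*Y*Z**2 ↦ -2·1·6·9 = -108
  -Z**3 ↦ -1·1·1·27 = -27
Sum: F(5, 6, 3) = (-125) + (-300) + (75) + (180) + (90) + (-135) + (648) + (-108) + (-27) = 298.
Reducing mod 7: 298 ≡ 4 (mod 7).
Since F(a, b, c) ≡ 4 ≠ 0 (mod 7), P does NOT lie on the curve.


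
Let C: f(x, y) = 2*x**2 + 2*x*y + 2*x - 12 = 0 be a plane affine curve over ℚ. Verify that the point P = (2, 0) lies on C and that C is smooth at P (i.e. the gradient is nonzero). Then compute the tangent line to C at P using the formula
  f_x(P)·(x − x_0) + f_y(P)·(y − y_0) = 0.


Tangent line at P: 10*x + 4*y - 20 = 0.

Step 1: f(2, 0) = 0, so P lies on C.
Step 2: partial derivatives
  f_x(x, y) = 4*x + 2*y + 2, f_y(x, y) = 2*x.
  f_x(P) = 10, f_y(P) = 4 (gradient nonzero, so P is smooth).
Step 3: tangent line at P: 10·(x − 2) + 4·(y − 0) = 0.
Expanding: 10*x + 4*y - 20 = 0.


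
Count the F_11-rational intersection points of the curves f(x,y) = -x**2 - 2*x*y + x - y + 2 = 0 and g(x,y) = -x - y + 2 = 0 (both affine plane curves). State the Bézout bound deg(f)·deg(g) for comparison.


Common zeros: {(0, 2), (2, 0)}; count = 2; Bézout bound = 2.

deg(f) = 2, deg(g) = 1, so Bézout bound = 2.
Scan x ∈ F_11. For each x, list the y ∈ F_11 with f(x, y) ≡ 0 and those with g(x, y) ≡ 0 (mod 11); the common zeros in that column are the intersection.
  x = 0: f ≡ 0 at y ∈ {2}; g ≡ 0 at y ∈ {2}; common: {2}.
  x = 1: f ≡ 0 at y ∈ {8}; g ≡ 0 at y ∈ {1}; common: ∅.
  x = 2: f ≡ 0 at y ∈ {0}; g ≡ 0 at y ∈ {0}; common: {0}.
  x = 3: f ≡ 0 at y ∈ {1}; g ≡ 0 at y ∈ {10}; common: ∅.
  x = 4: f ≡ 0 at y ∈ {5}; g ≡ 0 at y ∈ {9}; common: ∅.
  x = 5: f ≡ 0 at y ∈ ∅; g ≡ 0 at y ∈ {8}; common: ∅.
  x = 6: f ≡ 0 at y ∈ {8}; g ≡ 0 at y ∈ {7}; common: ∅.
  x = 7: f ≡ 0 at y ∈ {1}; g ≡ 0 at y ∈ {6}; common: ∅.
  x = 8: f ≡ 0 at y ∈ {2}; g ≡ 0 at y ∈ {5}; common: ∅.
  x = 9: f ≡ 0 at y ∈ {5}; g ≡ 0 at y ∈ {4}; common: ∅.
  x = 10: f ≡ 0 at y ∈ {0}; g ≡ 0 at y ∈ {3}; common: ∅.
Collecting: common zeros = {(0, 2), (2, 0)}, so the count is 2.
Comparison with the Bézout bound: 2 ≤ 2 = deg(f)·deg(g), as expected for curves with no common component (the bound is attained).


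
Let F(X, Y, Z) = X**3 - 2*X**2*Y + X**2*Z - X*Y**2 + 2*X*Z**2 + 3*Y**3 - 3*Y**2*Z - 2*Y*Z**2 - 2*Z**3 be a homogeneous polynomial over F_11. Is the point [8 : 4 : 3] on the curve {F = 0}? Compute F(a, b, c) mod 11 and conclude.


F(8,4,3) ≡ 9 (mod 11); P is NOT on the curve.

Evaluate F(8, 4, 3) term-by-term (mod 11).
  X**3 ↦ 1·512·1·1 = 512
  -2*X**2*Y ↦ -2·64·4·1 = -512
  X**2*Z ↦ 1·64·1·3 = 192
  -X*Y**2 ↦ -1·8·16·1 = -128
  2*X*Z**2 ↦ 2·8·1·9 = 144
  3*Y**3 ↦ 3·1·64·1 = 192
  -3*Y**2*Z ↦ -3·1·16·3 = -144
  -2*Y*Z**2 ↦ -2·1·4·9 = -72
  -2*Z**3 ↦ -2·1·1·27 = -54
Sum: F(8, 4, 3) = (512) + (-512) + (192) + (-128) + (144) + (192) + (-144) + (-72) + (-54) = 130.
Reducing mod 11: 130 ≡ 9 (mod 11).
Since F(a, b, c) ≡ 9 ≠ 0 (mod 11), P does NOT lie on the curve.


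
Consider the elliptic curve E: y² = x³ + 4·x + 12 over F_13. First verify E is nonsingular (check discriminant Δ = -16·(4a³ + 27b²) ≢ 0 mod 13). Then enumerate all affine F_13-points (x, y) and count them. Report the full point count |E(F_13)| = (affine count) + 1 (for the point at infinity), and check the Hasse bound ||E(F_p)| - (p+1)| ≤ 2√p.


Affine points = {(0, 5), (0, 8), (1, 2), (1, 11), (3, 5), (3, 8), (4, 1), (4, 12), (5, 1), (5, 12), (8, 6), (8, 7), (9, 6), (9, 7), (10, 5), (10, 8), (11, 3), (11, 10)}; affine count = 18; |E(F_13)| = 19.

Discriminant check: Δ ∝ 4a³ + 27b² = 4·4³ + 27·12² = 4·64 + 27·144 ≡ 10 (mod 13). Nonzero ⇒ E is nonsingular.
For each x ∈ F_13, compute rhs = x³ + 4·x + 12 mod 13, then count y ∈ F_13 with y² ≡ rhs.
  x = 0: rhs = 12, matching y values: 5, 8 (2 points).
  x = 1: rhs = 4, matching y values: 2, 11 (2 points).
  x = 2: rhs = 2, matching y values: none (0 points).
  x = 3: rhs = 12, matching y values: 5, 8 (2 points).
  x = 4: rhs = 1, matching y values: 1, 12 (2 points).
  x = 5: rhs = 1, matching y values: 1, 12 (2 points).
  x = 6: rhs = 5, matching y values: none (0 points).
  x = 7: rhs = 6, matching y values: none (0 points).
  x = 8: rhs = 10, matching y values: 6, 7 (2 points).
  x = 9: rhs = 10, matching y values: 6, 7 (2 points).
  x = 10: rhs = 12, matching y values: 5, 8 (2 points).
  x = 11: rhs = 9, matching y values: 3, 10 (2 points).
  x = 12: rhs = 7, matching y values: none (0 points).
Total affine count: 18.
Full point count |E(F_13)| = 18 + 1 = 19.
Hasse bound: |19 − (13+1)| = |5| = 5 ≤ 2√13 ≈ 7.2111 ✓.


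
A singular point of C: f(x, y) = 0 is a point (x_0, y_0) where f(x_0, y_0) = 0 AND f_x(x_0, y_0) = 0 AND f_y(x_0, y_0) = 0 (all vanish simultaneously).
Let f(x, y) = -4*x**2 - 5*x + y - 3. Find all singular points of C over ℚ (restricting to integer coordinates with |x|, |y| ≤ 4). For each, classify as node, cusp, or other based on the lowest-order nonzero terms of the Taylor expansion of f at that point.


No singular points in the scanned grid; C is smooth there.

Compute partial derivatives:
  f_x = -8*x - 5.
  f_y = 1.
f_y = 1 is a nonzero constant, so f_y never vanishes: no point (x, y) can satisfy f = f_x = f_y = 0. In particular no (x, y) ∈ {−4, ..., 4}² is singular; the curve is smooth.
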